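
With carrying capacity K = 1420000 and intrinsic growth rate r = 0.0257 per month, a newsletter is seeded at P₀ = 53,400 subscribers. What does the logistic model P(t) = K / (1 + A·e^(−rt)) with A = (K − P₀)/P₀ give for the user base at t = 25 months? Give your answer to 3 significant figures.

A = (1420000 − 53400)/53400 = 25.59176
P(25) = 1420000 / (1 + 25.59176·e^(−0.0257·25)) = 1420000 / (1 + 25.59176·0.525976)
= 1420000 / 14.46065 ≈ 98197.54

≈ 98,200 subscribers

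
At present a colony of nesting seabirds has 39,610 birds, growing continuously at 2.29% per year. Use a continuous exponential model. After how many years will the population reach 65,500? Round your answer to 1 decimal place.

t ≈ 22.0 years

65500 = 39610 · e^(0.0229·t)
t = ln(65500/39610) / 0.0229 = ln(1.65362) / 0.0229 = 0.50297 / 0.0229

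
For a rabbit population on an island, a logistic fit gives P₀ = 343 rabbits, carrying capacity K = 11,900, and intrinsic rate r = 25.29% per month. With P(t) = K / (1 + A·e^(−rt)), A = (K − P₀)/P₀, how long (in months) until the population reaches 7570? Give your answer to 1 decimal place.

t ≈ 16.1 months

A = (11900 − 343)/343 = 33.69388
7570 = 11900/(1 + 33.69388·e^(−0.2529t)) → 1 + 33.69388·e^(−0.2529t) = 1.57199
e^(−0.2529t) = 0.016976 → t = ln(58.90592)/0.2529 = 4.07594/0.2529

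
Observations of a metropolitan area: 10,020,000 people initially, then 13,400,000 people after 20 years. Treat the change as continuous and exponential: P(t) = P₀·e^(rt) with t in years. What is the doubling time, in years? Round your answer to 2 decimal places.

r = ln(13400000/10020000) / 20 = ln(1.33733) / 20 ≈ 0.014534 per year
doubling time = ln 2 / |r| = 0.69315 / 0.014534

doubling time ≈ 47.69 years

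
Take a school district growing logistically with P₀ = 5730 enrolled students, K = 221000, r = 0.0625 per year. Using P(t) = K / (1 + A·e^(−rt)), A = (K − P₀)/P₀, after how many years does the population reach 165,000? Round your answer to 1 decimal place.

A = (221000 − 5730)/5730 = 37.56894
165000 = 221000/(1 + 37.56894·e^(−0.0625t)) → 1 + 37.56894·e^(−0.0625t) = 1.33939
e^(−0.0625t) = 0.009034 → t = ln(110.69418)/0.0625 = 4.70677/0.0625

t ≈ 75.3 years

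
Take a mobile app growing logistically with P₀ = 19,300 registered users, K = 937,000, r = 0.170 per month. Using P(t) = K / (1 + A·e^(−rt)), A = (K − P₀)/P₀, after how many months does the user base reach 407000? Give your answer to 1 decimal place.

t ≈ 21.2 months

A = (937000 − 19300)/19300 = 47.54922
407000 = 937000/(1 + 47.54922·e^(−0.17t)) → 1 + 47.54922·e^(−0.17t) = 2.30221
e^(−0.17t) = 0.027387 → t = ln(36.51421)/0.17 = 3.5977/0.17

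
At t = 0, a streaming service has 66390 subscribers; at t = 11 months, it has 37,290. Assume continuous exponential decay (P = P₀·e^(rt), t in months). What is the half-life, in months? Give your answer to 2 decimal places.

half-life ≈ 13.22 months

r = ln(37290/66390) / 11 = ln(0.56168) / 11 ≈ -0.052438 per month
half-life = ln 2 / |r| = 0.69315 / 0.052438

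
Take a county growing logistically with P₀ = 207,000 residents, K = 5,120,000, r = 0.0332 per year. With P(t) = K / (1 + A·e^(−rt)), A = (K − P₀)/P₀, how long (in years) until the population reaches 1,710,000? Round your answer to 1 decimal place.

A = (5120000 − 207000)/207000 = 23.7343
1710000 = 5120000/(1 + 23.7343·e^(−0.0332t)) → 1 + 23.7343·e^(−0.0332t) = 2.99415
e^(−0.0332t) = 0.08402 → t = ln(11.90195)/0.0332 = 2.4767/0.0332

t ≈ 74.6 years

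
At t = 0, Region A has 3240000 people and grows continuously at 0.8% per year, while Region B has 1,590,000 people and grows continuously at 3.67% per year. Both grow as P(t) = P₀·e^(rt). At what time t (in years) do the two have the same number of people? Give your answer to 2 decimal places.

t ≈ 24.80 years

3240000·e^(0.008t) = 1590000·e^(0.0367t)
3240000/1590000 = e^((0.0367 − 0.008)t) → ln(2.03774) = 0.0287·t
t = 0.71184 / 0.0287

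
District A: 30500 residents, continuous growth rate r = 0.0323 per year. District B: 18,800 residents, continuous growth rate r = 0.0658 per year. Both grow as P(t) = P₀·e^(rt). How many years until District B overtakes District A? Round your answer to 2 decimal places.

t ≈ 14.44 years

30500·e^(0.0323t) = 18800·e^(0.0658t)
30500/18800 = e^((0.0658 − 0.0323)t) → ln(1.62234) = 0.0335·t
t = 0.48387 / 0.0335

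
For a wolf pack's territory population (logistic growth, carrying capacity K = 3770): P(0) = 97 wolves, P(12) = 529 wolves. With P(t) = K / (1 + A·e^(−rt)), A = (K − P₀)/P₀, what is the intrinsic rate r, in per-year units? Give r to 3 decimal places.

A = (3770 − 97)/97 = 37.86598
529 = 3770/(1 + 37.86598·e^(−r·12)) → e^(−12r) = (7.12665 − 1)/37.86598 = 0.161798
r = −ln(0.161798)/12 = 1.8214/12

r ≈ 0.152 per year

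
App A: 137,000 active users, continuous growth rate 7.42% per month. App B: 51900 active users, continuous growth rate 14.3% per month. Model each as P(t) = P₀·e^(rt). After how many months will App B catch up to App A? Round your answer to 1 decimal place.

t ≈ 14.1 months

137000·e^(0.0742t) = 51900·e^(0.143t)
137000/51900 = e^((0.143 − 0.0742)t) → ln(2.63969) = 0.0688·t
t = 0.97066 / 0.0688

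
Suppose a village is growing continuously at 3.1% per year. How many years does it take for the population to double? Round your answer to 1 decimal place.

doubling time ≈ 22.4 years

doubling time = ln(2) / |r| = 0.69315 / 0.031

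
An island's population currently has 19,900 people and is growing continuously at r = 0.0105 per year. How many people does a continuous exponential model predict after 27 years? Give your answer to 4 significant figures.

≈ 26,420 people

P(27) = 19900 · e^(0.0105·27) = 19900 · e^(0.2835)
= 19900 · 1.32777 ≈ 26422.6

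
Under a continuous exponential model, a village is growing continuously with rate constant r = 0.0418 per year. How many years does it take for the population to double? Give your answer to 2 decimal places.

doubling time = ln(2) / |r| = 0.69315 / 0.0418

doubling time ≈ 16.58 years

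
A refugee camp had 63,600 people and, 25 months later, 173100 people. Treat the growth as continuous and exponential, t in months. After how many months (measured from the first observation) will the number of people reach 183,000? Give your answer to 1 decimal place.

r = ln(173100/63600) / 25 ≈ 0.04005 per month
t = ln(183000/63600) / r = 1.05687 / 0.04005 ≈ 26.389

t ≈ 26.4 months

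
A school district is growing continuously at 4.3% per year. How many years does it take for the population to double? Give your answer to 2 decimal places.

doubling time ≈ 16.12 years

doubling time = ln(2) / |r| = 0.69315 / 0.043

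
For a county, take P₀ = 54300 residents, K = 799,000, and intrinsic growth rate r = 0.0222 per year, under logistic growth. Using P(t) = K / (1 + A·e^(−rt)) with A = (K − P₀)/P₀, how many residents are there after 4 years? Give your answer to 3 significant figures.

≈ 59,000 residents

A = (799000 − 54300)/54300 = 13.71455
P(4) = 799000 / (1 + 13.71455·e^(−0.0222·4)) = 799000 / (1 + 13.71455·0.915029)
= 799000 / 13.5492 ≈ 58970.25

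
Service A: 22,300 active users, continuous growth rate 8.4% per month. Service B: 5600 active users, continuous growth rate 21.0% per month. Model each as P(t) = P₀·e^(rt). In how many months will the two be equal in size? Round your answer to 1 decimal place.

t ≈ 11.0 months

22300·e^(0.084t) = 5600·e^(0.21t)
22300/5600 = e^((0.21 − 0.084)t) → ln(3.98214) = 0.126·t
t = 1.38182 / 0.126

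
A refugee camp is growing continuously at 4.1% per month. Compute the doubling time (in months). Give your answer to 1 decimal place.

doubling time ≈ 16.9 months

doubling time = ln(2) / |r| = 0.69315 / 0.041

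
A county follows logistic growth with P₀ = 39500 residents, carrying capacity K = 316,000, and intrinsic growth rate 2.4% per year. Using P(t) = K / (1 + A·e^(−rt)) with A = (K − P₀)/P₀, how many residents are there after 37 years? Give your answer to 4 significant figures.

A = (316000 − 39500)/39500 = 7
P(37) = 316000 / (1 + 7·e^(−0.024·37)) = 316000 / (1 + 7·0.411478)
= 316000 / 3.88035 ≈ 81436.05

≈ 81,440 residents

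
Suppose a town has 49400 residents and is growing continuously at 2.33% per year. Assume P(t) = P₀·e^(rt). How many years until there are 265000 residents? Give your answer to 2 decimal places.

t ≈ 72.09 years

265000 = 49400 · e^(0.0233·t)
t = ln(265000/49400) / 0.0233 = ln(5.36437) / 0.0233 = 1.67978 / 0.0233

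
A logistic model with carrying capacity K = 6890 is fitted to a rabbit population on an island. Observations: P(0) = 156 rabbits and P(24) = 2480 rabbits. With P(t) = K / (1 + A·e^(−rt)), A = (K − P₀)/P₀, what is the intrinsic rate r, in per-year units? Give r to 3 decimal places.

A = (6890 − 156)/156 = 43.16667
2480 = 6890/(1 + 43.16667·e^(−r·24)) → e^(−24r) = (2.77823 − 1)/43.16667 = 0.041194
r = −ln(0.041194)/24 = 3.18945/24

r ≈ 0.133 per year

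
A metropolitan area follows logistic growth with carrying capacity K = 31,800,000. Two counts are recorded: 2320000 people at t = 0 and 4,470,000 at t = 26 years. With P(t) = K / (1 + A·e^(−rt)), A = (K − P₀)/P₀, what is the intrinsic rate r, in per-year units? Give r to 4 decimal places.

A = (31800000 − 2320000)/2320000 = 12.7069
4470000 = 31800000/(1 + 12.7069·e^(−r·26)) → e^(−26r) = (7.11409 − 1)/12.7069 = 0.481163
r = −ln(0.481163)/26 = 0.73155/26

r ≈ 0.0281 per year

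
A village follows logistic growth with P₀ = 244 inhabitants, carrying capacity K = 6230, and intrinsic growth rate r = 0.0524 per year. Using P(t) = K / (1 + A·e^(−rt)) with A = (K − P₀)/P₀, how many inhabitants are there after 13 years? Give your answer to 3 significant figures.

A = (6230 − 244)/244 = 24.53279
P(13) = 6230 / (1 + 24.53279·e^(−0.0524·13)) = 6230 / (1 + 24.53279·0.506009)
= 6230 / 13.41382 ≈ 464.45

≈ 464 inhabitants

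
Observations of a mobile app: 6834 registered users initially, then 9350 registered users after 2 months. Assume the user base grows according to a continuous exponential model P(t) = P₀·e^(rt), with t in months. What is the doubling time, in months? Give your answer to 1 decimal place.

doubling time ≈ 4.4 months

r = ln(9350/6834) / 2 = ln(1.36816) / 2 ≈ 0.156733 per month
doubling time = ln 2 / |r| = 0.69315 / 0.156733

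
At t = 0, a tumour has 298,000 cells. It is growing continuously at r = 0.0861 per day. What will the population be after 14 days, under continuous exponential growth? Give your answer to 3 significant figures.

≈ 995,000 cells

P(14) = 298000 · e^(0.0861·14) = 298000 · e^(1.2054)
= 298000 · 3.33809 ≈ 994752.03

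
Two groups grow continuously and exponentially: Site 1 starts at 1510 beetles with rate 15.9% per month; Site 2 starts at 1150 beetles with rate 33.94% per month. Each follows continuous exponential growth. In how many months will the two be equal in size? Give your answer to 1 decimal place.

t ≈ 1.5 months

1510·e^(0.159t) = 1150·e^(0.3394t)
1510/1150 = e^((0.3394 − 0.159)t) → ln(1.31304) = 0.1804·t
t = 0.27235 / 0.1804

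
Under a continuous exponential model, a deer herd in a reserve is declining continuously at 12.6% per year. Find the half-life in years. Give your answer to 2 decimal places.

half-life ≈ 5.50 years

half-life = ln(2) / |r| = 0.69315 / 0.126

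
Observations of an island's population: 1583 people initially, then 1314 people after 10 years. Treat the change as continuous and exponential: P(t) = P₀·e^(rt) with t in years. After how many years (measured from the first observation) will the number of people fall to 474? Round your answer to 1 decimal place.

r = ln(1314/1583) / 10 ≈ -0.018625 per year
t = ln(474/1583) / r = -1.20587 / -0.018625 ≈ 64.746

t ≈ 64.7 years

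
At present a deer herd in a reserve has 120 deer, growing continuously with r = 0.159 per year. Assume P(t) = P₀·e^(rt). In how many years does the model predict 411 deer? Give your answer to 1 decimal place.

t ≈ 7.7 years

411 = 120 · e^(0.159·t)
t = ln(411/120) / 0.159 = ln(3.425) / 0.159 = 1.2311 / 0.159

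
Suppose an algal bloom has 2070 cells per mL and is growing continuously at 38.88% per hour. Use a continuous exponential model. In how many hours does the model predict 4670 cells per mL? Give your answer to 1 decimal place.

t ≈ 2.1 hours

4670 = 2070 · e^(0.3888·t)
t = ln(4670/2070) / 0.3888 = ln(2.25604) / 0.3888 = 0.81361 / 0.3888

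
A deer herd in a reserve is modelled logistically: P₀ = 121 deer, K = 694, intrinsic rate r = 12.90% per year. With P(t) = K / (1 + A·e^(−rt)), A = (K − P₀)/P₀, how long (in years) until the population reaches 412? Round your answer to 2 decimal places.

t ≈ 14.99 years

A = (694 − 121)/121 = 4.73554
412 = 694/(1 + 4.73554·e^(−0.129t)) → 1 + 4.73554·e^(−0.129t) = 1.68447
e^(−0.129t) = 0.144538 → t = ln(6.91859)/0.129 = 1.93421/0.129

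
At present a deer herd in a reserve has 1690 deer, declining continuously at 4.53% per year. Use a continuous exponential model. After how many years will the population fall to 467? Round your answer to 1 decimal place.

467 = 1690 · e^(-0.0453·t)
t = ln(467/1690) / -0.0453 = ln(0.27633) / -0.0453 = -1.28615 / -0.0453

t ≈ 28.4 years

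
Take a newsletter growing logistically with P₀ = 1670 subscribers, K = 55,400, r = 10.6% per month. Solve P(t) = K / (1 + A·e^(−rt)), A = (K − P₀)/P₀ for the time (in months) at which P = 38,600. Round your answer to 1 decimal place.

A = (55400 − 1670)/1670 = 32.17365
38600 = 55400/(1 + 32.17365·e^(−0.106t)) → 1 + 32.17365·e^(−0.106t) = 1.43523
e^(−0.106t) = 0.013528 → t = ln(73.9228)/0.106 = 4.30302/0.106

t ≈ 40.6 months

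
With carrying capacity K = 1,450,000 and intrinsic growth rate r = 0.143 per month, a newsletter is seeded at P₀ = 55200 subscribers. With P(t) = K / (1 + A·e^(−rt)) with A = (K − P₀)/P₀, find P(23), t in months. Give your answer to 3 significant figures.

≈ 747,000 subscribers

A = (1450000 − 55200)/55200 = 25.26812
P(23) = 1450000 / (1 + 25.26812·e^(−0.143·23)) = 1450000 / (1 + 25.26812·0.037291)
= 1450000 / 1.94228 ≈ 746546.68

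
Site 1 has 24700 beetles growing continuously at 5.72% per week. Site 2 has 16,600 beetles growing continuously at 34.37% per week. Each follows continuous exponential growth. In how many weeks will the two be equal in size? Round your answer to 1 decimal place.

24700·e^(0.0572t) = 16600·e^(0.3437t)
24700/16600 = e^((0.3437 − 0.0572)t) → ln(1.48795) = 0.2865·t
t = 0.3974 / 0.2865

t ≈ 1.4 weeks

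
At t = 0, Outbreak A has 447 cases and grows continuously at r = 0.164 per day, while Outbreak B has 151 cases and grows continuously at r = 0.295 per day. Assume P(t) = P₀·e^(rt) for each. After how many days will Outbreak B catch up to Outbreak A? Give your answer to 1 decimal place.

447·e^(0.164t) = 151·e^(0.295t)
447/151 = e^((0.295 − 0.164)t) → ln(2.96026) = 0.131·t
t = 1.08528 / 0.131

t ≈ 8.3 days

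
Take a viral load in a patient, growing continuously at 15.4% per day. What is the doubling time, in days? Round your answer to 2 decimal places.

doubling time ≈ 4.50 days

doubling time = ln(2) / |r| = 0.69315 / 0.154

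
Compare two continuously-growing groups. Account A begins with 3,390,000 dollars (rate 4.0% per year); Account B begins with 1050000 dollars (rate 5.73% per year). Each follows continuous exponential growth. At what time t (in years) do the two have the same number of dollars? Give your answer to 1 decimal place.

3390000·e^(0.04t) = 1050000·e^(0.0573t)
3390000/1050000 = e^((0.0573 − 0.04)t) → ln(3.22857) = 0.0173·t
t = 1.17204 / 0.0173

t ≈ 67.7 years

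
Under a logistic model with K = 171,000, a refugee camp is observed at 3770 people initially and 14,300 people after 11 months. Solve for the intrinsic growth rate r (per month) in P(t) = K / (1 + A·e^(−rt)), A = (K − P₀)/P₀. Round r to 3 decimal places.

r ≈ 0.127 per month

A = (171000 − 3770)/3770 = 44.35809
14300 = 171000/(1 + 44.35809·e^(−r·11)) → e^(−11r) = (11.95804 − 1)/44.35809 = 0.247036
r = −ln(0.247036)/11 = 1.39822/11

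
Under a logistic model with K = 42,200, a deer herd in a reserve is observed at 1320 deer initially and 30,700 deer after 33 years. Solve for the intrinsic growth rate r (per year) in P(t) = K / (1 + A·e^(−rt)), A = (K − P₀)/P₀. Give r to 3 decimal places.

r ≈ 0.134 per year

A = (42200 − 1320)/1320 = 30.9697
30700 = 42200/(1 + 30.9697·e^(−r·33)) → e^(−33r) = (1.37459 − 1)/30.9697 = 0.012095
r = −ln(0.012095)/33 = 4.41492/33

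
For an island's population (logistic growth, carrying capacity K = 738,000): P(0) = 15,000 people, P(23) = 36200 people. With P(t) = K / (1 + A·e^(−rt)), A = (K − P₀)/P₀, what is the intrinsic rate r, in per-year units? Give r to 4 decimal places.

A = (738000 − 15000)/15000 = 48.2
36200 = 738000/(1 + 48.2·e^(−r·23)) → e^(−23r) = (20.38674 − 1)/48.2 = 0.402215
r = −ln(0.402215)/23 = 0.91077/23

r ≈ 0.0396 per year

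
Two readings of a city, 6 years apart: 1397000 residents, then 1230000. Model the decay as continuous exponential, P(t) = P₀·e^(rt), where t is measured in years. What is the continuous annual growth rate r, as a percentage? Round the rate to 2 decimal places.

r ≈ -2.12% per year

1230000 = 1397000 · e^(r·6)
e^(6r) = 1230000/1397000 = 0.88046
r = ln(0.88046) / 6 = -0.12731 / 6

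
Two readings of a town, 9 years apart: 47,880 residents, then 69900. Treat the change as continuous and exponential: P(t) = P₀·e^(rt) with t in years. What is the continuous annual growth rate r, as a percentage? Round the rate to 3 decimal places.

r ≈ 4.204% per year

69900 = 47880 · e^(r·9)
e^(9r) = 69900/47880 = 1.4599
r = ln(1.4599) / 9 = 0.37837 / 9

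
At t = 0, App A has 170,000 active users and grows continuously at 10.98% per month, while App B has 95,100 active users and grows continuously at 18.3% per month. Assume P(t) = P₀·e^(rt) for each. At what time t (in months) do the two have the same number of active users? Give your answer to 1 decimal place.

t ≈ 7.9 months

170000·e^(0.1098t) = 95100·e^(0.183t)
170000/95100 = e^((0.183 − 0.1098)t) → ln(1.78759) = 0.0732·t
t = 0.58087 / 0.0732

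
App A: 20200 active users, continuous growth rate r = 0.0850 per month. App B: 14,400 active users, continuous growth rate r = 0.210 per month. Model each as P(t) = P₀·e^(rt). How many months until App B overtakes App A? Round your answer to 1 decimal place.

t ≈ 2.7 months

20200·e^(0.085t) = 14400·e^(0.21t)
20200/14400 = e^((0.21 − 0.085)t) → ln(1.40278) = 0.125·t
t = 0.33845 / 0.125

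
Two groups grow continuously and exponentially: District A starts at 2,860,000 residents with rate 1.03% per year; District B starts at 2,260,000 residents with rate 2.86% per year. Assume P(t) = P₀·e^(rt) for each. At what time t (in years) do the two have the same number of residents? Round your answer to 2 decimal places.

2860000·e^(0.0103t) = 2260000·e^(0.0286t)
2860000/2260000 = e^((0.0286 − 0.0103)t) → ln(1.26549) = 0.0183·t
t = 0.23546 / 0.0183

t ≈ 12.87 years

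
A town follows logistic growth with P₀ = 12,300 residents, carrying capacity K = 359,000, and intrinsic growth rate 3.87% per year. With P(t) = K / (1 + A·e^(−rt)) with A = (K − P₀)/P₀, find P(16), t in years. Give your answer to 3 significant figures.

A = (359000 − 12300)/12300 = 28.18699
P(16) = 359000 / (1 + 28.18699·e^(−0.0387·16)) = 359000 / (1 + 28.18699·0.538375)
= 359000 / 16.17517 ≈ 22194.51

≈ 22,200 residents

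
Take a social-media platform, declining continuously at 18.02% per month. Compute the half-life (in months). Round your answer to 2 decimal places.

half-life ≈ 3.85 months

half-life = ln(2) / |r| = 0.69315 / 0.1802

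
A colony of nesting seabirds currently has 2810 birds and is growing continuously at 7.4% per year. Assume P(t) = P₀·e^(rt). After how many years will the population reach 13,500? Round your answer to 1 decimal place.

t ≈ 21.2 years

13500 = 2810 · e^(0.074·t)
t = ln(13500/2810) / 0.074 = ln(4.80427) / 0.074 = 1.56951 / 0.074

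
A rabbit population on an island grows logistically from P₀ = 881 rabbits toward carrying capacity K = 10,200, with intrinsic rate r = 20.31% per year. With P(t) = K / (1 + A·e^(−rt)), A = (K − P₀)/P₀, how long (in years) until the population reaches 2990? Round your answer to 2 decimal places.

t ≈ 7.28 years

A = (10200 − 881)/881 = 10.57775
2990 = 10200/(1 + 10.57775·e^(−0.2031t)) → 1 + 10.57775·e^(−0.2031t) = 3.41137
e^(−0.2031t) = 0.227966 → t = ln(4.38661)/0.2031 = 1.47856/0.2031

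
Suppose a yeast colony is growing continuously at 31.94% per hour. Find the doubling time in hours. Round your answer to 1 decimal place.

doubling time = ln(2) / |r| = 0.69315 / 0.3194

doubling time ≈ 2.2 hours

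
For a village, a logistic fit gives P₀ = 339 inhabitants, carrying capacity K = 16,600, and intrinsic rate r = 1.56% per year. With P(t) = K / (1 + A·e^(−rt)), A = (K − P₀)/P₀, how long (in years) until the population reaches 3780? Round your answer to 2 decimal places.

A = (16600 − 339)/339 = 47.96755
3780 = 16600/(1 + 47.96755·e^(−0.0156t)) → 1 + 47.96755·e^(−0.0156t) = 4.39153
e^(−0.0156t) = 0.070705 → t = ln(14.14332)/0.0156 = 2.64924/0.0156

t ≈ 169.82 years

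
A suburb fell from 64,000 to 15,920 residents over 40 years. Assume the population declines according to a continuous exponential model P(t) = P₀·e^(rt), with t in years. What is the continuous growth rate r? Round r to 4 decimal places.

r ≈ -0.0348 per year

15920 = 64000 · e^(r·40)
e^(40r) = 15920/64000 = 0.24875
r = ln(0.24875) / 40 = -1.39131 / 40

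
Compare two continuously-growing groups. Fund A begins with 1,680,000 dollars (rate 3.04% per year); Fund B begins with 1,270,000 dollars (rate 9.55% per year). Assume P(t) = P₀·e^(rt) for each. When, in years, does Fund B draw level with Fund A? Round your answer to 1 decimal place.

t ≈ 4.3 years

1680000·e^(0.0304t) = 1270000·e^(0.0955t)
1680000/1270000 = e^((0.0955 − 0.0304)t) → ln(1.32283) = 0.0651·t
t = 0.27978 / 0.0651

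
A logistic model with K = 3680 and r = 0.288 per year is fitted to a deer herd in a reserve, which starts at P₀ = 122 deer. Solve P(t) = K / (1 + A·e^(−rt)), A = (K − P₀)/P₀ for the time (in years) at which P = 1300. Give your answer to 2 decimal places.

t ≈ 9.61 years

A = (3680 − 122)/122 = 29.16393
1300 = 3680/(1 + 29.16393·e^(−0.288t)) → 1 + 29.16393·e^(−0.288t) = 2.83077
e^(−0.288t) = 0.062775 → t = ln(15.92988)/0.288 = 2.7682/0.288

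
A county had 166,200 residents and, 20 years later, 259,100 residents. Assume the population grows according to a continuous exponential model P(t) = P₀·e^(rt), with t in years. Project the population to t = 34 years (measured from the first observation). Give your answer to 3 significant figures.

≈ 354,000 residents

r = ln(259100/166200) / 20 ≈ 0.022201 per year
P(34) = 166200 · e^(0.022201·34) = 166200 · 2.12727 ≈ 353551.67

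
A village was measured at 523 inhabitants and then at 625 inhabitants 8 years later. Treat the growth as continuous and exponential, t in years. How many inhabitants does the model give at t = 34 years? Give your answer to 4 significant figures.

≈ 1,115 inhabitants

r = ln(625/523) / 8 ≈ 0.022271 per year
P(34) = 523 · e^(0.022271·34) = 523 · 2.13235 ≈ 1115.22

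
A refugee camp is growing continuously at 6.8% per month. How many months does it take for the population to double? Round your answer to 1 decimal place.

doubling time ≈ 10.2 months

doubling time = ln(2) / |r| = 0.69315 / 0.068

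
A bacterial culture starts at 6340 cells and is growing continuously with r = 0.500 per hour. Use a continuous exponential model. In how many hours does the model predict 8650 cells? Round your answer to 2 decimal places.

8650 = 6340 · e^(0.5·t)
t = ln(8650/6340) / 0.5 = ln(1.36435) / 0.5 = 0.31068 / 0.5

t ≈ 0.62 hours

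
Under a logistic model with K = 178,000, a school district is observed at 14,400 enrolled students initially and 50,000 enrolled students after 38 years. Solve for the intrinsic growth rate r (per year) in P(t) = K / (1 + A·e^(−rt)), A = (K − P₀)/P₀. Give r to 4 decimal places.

r ≈ 0.0392 per year

A = (178000 − 14400)/14400 = 11.36111
50000 = 178000/(1 + 11.36111·e^(−r·38)) → e^(−38r) = (3.56 − 1)/11.36111 = 0.22533
r = −ln(0.22533)/38 = 1.49019/38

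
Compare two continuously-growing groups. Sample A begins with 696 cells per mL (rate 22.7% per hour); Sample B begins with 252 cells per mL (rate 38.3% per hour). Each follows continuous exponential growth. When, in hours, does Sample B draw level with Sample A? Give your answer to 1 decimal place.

t ≈ 6.5 hours

696·e^(0.227t) = 252·e^(0.383t)
696/252 = e^((0.383 − 0.227)t) → ln(2.7619) = 0.156·t
t = 1.01592 / 0.156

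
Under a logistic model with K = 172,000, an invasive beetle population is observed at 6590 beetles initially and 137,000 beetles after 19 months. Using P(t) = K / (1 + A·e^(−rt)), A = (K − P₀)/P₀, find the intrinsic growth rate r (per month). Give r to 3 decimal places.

A = (172000 − 6590)/6590 = 25.10015
137000 = 172000/(1 + 25.10015·e^(−r·19)) → e^(−19r) = (1.25547 − 1)/25.10015 = 0.010178
r = −ln(0.010178)/19 = 4.58751/19

r ≈ 0.241 per month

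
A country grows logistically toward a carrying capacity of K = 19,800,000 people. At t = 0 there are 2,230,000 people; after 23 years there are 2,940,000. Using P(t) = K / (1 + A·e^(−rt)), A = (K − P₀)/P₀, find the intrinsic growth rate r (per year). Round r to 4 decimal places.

A = (19800000 − 2230000)/2230000 = 7.87892
2940000 = 19800000/(1 + 7.87892·e^(−r·23)) → e^(−23r) = (6.73469 − 1)/7.87892 = 0.727852
r = −ln(0.727852)/23 = 0.31766/23

r ≈ 0.0138 per year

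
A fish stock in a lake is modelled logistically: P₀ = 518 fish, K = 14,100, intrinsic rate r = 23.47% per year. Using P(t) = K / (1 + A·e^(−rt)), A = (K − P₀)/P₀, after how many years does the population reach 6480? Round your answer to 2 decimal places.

t ≈ 13.23 years

A = (14100 − 518)/518 = 26.22008
6480 = 14100/(1 + 26.22008·e^(−0.2347t)) → 1 + 26.22008·e^(−0.2347t) = 2.17593
e^(−0.2347t) = 0.044848 → t = ln(22.29739)/0.2347 = 3.10447/0.2347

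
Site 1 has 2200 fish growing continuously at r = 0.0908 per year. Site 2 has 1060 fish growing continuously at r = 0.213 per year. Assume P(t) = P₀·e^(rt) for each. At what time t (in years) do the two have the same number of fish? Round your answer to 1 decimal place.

2200·e^(0.0908t) = 1060·e^(0.213t)
2200/1060 = e^((0.213 − 0.0908)t) → ln(2.07547) = 0.1222·t
t = 0.73019 / 0.1222

t ≈ 6.0 years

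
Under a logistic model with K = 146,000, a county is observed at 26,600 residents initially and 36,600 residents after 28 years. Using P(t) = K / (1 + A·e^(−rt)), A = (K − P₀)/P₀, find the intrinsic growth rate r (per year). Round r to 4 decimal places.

r ≈ 0.0145 per year

A = (146000 − 26600)/26600 = 4.48872
36600 = 146000/(1 + 4.48872·e^(−r·28)) → e^(−28r) = (3.98907 − 1)/4.48872 = 0.665907
r = −ln(0.665907)/28 = 0.40661/28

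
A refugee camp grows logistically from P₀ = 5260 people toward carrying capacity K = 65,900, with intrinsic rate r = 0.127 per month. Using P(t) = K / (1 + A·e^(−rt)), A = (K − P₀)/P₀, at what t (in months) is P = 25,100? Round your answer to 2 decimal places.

t ≈ 15.43 months

A = (65900 − 5260)/5260 = 11.52852
25100 = 65900/(1 + 11.52852·e^(−0.127t)) → 1 + 11.52852·e^(−0.127t) = 2.6255
e^(−0.127t) = 0.140998 → t = ln(7.0923)/0.127 = 1.95901/0.127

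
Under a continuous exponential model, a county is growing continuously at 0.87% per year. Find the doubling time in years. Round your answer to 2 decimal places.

doubling time ≈ 79.67 years

doubling time = ln(2) / |r| = 0.69315 / 0.0087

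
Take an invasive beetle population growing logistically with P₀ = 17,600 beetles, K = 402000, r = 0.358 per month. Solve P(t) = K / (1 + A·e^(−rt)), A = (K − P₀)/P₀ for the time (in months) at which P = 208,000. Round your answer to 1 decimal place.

A = (402000 − 17600)/17600 = 21.84091
208000 = 402000/(1 + 21.84091·e^(−0.358t)) → 1 + 21.84091·e^(−0.358t) = 1.93269
e^(−0.358t) = 0.042704 → t = ln(23.41706)/0.358 = 3.15346/0.358

t ≈ 8.8 months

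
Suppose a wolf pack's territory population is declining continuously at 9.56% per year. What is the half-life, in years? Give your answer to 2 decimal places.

half-life ≈ 7.25 years

half-life = ln(2) / |r| = 0.69315 / 0.0956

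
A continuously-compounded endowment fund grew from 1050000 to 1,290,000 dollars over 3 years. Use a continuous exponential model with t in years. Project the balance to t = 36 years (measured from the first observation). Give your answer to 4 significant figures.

r = ln(1290000/1050000) / 3 ≈ 0.068617 per year
P(36) = 1050000 · e^(0.068617·36) = 1050000 · 11.8251 ≈ 12416358.22

≈ 12,420,000 dollars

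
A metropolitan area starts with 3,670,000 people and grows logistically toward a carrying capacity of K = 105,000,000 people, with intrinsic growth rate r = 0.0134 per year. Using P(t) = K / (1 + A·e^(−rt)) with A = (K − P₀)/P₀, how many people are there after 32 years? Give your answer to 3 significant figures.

≈ 5,530,000 people

A = (105000000 − 3670000)/3670000 = 27.61035
P(32) = 105000000 / (1 + 27.61035·e^(−0.0134·32)) = 105000000 / (1 + 27.61035·0.65129)
= 105000000 / 18.98235 ≈ 5531453.52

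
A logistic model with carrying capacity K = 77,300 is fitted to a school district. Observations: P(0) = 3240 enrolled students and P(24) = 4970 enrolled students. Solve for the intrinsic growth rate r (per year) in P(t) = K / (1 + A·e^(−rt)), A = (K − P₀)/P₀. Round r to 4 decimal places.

r ≈ 0.0188 per year

A = (77300 − 3240)/3240 = 22.85802
4970 = 77300/(1 + 22.85802·e^(−r·24)) → e^(−24r) = (15.55332 − 1)/22.85802 = 0.636683
r = −ln(0.636683)/24 = 0.45148/24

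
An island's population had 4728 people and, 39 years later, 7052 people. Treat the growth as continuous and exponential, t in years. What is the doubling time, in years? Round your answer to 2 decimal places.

r = ln(7052/4728) / 39 = ln(1.49154) / 39 ≈ 0.010252 per year
doubling time = ln 2 / |r| = 0.69315 / 0.010252

doubling time ≈ 67.61 years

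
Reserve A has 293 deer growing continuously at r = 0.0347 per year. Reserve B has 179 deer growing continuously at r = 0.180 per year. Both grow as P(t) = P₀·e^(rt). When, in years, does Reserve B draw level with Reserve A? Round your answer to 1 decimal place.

293·e^(0.0347t) = 179·e^(0.18t)
293/179 = e^((0.18 − 0.0347)t) → ln(1.63687) = 0.1453·t
t = 0.49279 / 0.1453

t ≈ 3.4 years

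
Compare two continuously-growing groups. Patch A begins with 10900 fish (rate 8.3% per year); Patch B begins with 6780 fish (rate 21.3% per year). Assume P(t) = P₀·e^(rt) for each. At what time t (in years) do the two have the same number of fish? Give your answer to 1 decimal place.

t ≈ 3.7 years

10900·e^(0.083t) = 6780·e^(0.213t)
10900/6780 = e^((0.213 − 0.083)t) → ln(1.60767) = 0.13·t
t = 0.47479 / 0.13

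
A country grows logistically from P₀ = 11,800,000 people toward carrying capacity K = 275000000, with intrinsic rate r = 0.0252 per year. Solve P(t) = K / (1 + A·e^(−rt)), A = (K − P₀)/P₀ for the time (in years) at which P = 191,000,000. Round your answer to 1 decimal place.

A = (275000000 − 11800000)/11800000 = 22.30508
191000000 = 275000000/(1 + 22.30508·e^(−0.0252t)) → 1 + 22.30508·e^(−0.0252t) = 1.43979
e^(−0.0252t) = 0.019717 → t = ln(50.71751)/0.0252 = 3.92627/0.0252

t ≈ 155.8 years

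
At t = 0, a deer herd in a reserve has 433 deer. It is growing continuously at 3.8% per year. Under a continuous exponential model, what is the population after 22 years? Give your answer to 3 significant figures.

≈ 999 deer

P(22) = 433 · e^(0.038·22) = 433 · e^(0.836)
= 433 · 2.30712 ≈ 998.98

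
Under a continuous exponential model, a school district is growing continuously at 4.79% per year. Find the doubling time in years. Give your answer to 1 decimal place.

doubling time = ln(2) / |r| = 0.69315 / 0.0479

doubling time ≈ 14.5 years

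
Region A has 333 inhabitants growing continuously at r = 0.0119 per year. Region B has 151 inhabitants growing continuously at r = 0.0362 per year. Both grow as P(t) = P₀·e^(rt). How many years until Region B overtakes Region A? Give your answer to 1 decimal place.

t ≈ 32.5 years

333·e^(0.0119t) = 151·e^(0.0362t)
333/151 = e^((0.0362 − 0.0119)t) → ln(2.2053) = 0.0243·t
t = 0.79086 / 0.0243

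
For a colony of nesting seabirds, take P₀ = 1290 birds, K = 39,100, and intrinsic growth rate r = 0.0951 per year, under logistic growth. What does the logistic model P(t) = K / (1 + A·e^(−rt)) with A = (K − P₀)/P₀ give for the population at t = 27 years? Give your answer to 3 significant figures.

≈ 12,000 birds

A = (39100 − 1290)/1290 = 29.31008
P(27) = 39100 / (1 + 29.31008·e^(−0.0951·27)) = 39100 / (1 + 29.31008·0.076712)
= 39100 / 3.24843 ≈ 12036.59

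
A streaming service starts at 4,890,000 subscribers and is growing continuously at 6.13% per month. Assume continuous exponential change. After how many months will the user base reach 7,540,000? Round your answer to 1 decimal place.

7540000 = 4890000 · e^(0.0613·t)
t = ln(7540000/4890000) / 0.0613 = ln(1.54192) / 0.0613 = 0.43303 / 0.0613

t ≈ 7.1 months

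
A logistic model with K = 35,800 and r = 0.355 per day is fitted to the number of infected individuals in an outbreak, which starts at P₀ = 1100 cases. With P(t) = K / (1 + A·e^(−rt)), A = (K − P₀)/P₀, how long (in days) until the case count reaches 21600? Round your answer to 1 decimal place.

A = (35800 − 1100)/1100 = 31.54545
21600 = 35800/(1 + 31.54545·e^(−0.355t)) → 1 + 31.54545·e^(−0.355t) = 1.65741
e^(−0.355t) = 0.02084 → t = ln(47.98464)/0.355 = 3.87088/0.355

t ≈ 10.9 days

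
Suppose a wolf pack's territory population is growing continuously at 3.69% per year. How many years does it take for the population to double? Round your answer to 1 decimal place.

doubling time ≈ 18.8 years

doubling time = ln(2) / |r| = 0.69315 / 0.0369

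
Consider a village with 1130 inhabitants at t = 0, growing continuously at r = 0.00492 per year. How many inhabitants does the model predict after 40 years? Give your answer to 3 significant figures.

≈ 1,380 inhabitants

P(40) = 1130 · e^(0.00492·40) = 1130 · e^(0.1968)
= 1130 · 1.2175 ≈ 1375.78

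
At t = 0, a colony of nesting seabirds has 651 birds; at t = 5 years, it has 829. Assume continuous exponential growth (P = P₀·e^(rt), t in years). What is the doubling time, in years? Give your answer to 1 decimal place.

r = ln(829/651) / 5 = ln(1.27343) / 5 ≈ 0.048342 per year
doubling time = ln 2 / |r| = 0.69315 / 0.048342

doubling time ≈ 14.3 years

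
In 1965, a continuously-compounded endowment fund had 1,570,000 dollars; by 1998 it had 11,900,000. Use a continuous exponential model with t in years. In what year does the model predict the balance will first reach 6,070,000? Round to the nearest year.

year 1987

r = ln(11900000/1570000) / 33 = 2.02546/33 ≈ 0.061378 per year
t = ln(6070000/1570000) / r = 1.35228/0.061378 ≈ 22.03 years after 1965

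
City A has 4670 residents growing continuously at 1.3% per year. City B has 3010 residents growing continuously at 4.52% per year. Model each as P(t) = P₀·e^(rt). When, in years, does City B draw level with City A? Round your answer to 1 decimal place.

t ≈ 13.6 years

4670·e^(0.013t) = 3010·e^(0.0452t)
4670/3010 = e^((0.0452 − 0.013)t) → ln(1.5515) = 0.0322·t
t = 0.43922 / 0.0322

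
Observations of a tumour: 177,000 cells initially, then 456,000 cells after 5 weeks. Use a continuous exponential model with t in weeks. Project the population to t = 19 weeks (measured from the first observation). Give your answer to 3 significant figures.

≈ 6,450,000 cells

r = ln(456000/177000) / 5 ≈ 0.189269 per week
P(19) = 177000 · e^(0.189269·19) = 177000 · 36.45591 ≈ 6452696.76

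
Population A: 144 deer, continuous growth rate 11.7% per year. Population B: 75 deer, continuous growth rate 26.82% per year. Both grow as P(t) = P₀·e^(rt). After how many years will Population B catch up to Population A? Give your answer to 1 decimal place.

t ≈ 4.3 years

144·e^(0.117t) = 75·e^(0.2682t)
144/75 = e^((0.2682 − 0.117)t) → ln(1.92) = 0.1512·t
t = 0.65233 / 0.1512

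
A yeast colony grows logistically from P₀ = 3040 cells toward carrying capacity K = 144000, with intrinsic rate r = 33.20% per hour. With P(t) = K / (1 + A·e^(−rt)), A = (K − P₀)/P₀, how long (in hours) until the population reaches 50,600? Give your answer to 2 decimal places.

A = (144000 − 3040)/3040 = 46.36842
50600 = 144000/(1 + 46.36842·e^(−0.332t)) → 1 + 46.36842·e^(−0.332t) = 2.84585
e^(−0.332t) = 0.039808 → t = ln(25.12037)/0.332 = 3.22368/0.332

t ≈ 9.71 hours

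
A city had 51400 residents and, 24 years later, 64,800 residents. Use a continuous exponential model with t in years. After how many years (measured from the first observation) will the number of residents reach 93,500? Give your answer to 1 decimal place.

r = ln(64800/51400) / 24 ≈ 0.009653 per year
t = ln(93500/51400) / r = 0.59832 / 0.009653 ≈ 61.984

t ≈ 62.0 years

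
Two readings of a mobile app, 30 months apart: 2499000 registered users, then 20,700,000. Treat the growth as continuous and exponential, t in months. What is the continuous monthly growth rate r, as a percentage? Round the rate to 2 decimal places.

r ≈ 7.05% per month

20700000 = 2499000 · e^(r·30)
e^(30r) = 20700000/2499000 = 8.28331
r = ln(8.28331) / 30 = 2.11424 / 30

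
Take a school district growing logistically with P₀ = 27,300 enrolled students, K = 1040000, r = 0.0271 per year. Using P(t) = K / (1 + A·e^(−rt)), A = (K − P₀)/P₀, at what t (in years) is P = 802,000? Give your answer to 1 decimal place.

t ≈ 178.2 years

A = (1040000 − 27300)/27300 = 37.09524
802000 = 1040000/(1 + 37.09524·e^(−0.0271t)) → 1 + 37.09524·e^(−0.0271t) = 1.29676
e^(−0.0271t) = 0.008 → t = ln(125.0016)/0.0271 = 4.82833/0.0271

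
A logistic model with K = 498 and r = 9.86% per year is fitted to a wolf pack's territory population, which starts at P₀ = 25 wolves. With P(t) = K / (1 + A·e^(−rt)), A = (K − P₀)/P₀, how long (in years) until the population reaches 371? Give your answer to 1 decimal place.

A = (498 − 25)/25 = 18.92
371 = 498/(1 + 18.92·e^(−0.0986t)) → 1 + 18.92·e^(−0.0986t) = 1.34232
e^(−0.0986t) = 0.018093 → t = ln(55.27024)/0.0986 = 4.01223/0.0986

t ≈ 40.7 years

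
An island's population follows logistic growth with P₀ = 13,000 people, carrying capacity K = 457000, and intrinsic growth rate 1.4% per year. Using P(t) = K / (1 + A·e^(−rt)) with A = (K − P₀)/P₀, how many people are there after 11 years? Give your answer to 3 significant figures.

A = (457000 − 13000)/13000 = 34.15385
P(11) = 457000 / (1 + 34.15385·e^(−0.014·11)) = 457000 / (1 + 34.15385·0.857272)
= 457000 / 30.27914 ≈ 15092.9

≈ 15,100 people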